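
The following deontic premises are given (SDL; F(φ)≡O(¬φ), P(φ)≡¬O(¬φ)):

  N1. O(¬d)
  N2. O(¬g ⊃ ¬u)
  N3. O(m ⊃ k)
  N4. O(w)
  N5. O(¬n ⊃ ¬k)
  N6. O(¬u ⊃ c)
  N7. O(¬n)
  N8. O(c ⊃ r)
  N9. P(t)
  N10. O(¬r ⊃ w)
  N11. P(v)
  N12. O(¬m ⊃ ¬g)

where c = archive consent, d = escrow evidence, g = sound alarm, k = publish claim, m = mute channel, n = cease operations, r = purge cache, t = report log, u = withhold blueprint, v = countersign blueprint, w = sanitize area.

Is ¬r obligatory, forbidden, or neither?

Forbidden

From premise 7 we have O(¬n).
With premise 5, O(¬n ⊃ ¬k), the K-axiom yields O(¬k).
The contrapositive of premise 3 (O(m ⊃ k)) is O(¬k ⊃ ¬m), and O(¬k) is already established, so O(¬m).
Applying K to premise 12 (O(¬m ⊃ ¬g)) and O(¬m) yields O(¬g).
Premise 2 is O(¬g ⊃ ¬u); since O(¬g), deontic closure gives O(¬u).
Premise 6 is O(¬u ⊃ c); since O(¬u), deontic closure gives O(c).
Applying K to premise 8 (O(c ⊃ r)) and O(c) yields O(r).
Premises 1, 4, 9, 10, 11 do not contribute to this derivation.
Thus O(r), which is F(¬r): ¬r is forbidden.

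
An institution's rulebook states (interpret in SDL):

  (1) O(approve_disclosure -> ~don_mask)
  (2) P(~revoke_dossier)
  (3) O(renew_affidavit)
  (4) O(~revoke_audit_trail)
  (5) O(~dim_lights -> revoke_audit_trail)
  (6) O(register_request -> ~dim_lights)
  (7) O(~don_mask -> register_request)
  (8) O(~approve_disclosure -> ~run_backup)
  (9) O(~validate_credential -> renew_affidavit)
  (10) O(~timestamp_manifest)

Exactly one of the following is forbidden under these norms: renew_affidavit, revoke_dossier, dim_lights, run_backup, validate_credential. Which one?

run_backup

From premise 4 we have O(~revoke_audit_trail).
The contrapositive of premise 5 (O(~dim_lights -> revoke_audit_trail)) is O(~revoke_audit_trail -> dim_lights), and O(~revoke_audit_trail) is already established, so O(dim_lights).
The contrapositive of premise 6 (O(register_request -> ~dim_lights)) is O(dim_lights -> ~register_request), and O(dim_lights) is already established, so O(~register_request).
Premise 7, O(~don_mask -> register_request), contraposes to O(~register_request -> don_mask); with O(~register_request) we get O(don_mask).
Premise 1, O(approve_disclosure -> ~don_mask), contraposes to O(don_mask -> ~approve_disclosure); with O(don_mask) we get O(~approve_disclosure).
From O(~approve_disclosure) and premise 8, O(~approve_disclosure -> ~run_backup), we obtain O(~run_backup).
So O(~run_backup) holds, i.e. run_backup is forbidden. None of the other listed options is forbidden under the premises.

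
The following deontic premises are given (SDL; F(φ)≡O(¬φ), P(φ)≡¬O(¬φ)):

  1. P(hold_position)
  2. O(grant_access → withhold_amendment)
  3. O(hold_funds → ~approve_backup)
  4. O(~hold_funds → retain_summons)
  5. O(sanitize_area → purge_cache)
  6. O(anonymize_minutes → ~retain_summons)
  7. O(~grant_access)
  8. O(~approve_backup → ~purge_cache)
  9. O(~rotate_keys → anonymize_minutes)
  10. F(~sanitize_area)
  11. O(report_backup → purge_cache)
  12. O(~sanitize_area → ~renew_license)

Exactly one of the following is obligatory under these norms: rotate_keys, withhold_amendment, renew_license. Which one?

Premise 10 is F(~sanitize_area), i.e. O(sanitize_area).
From O(sanitize_area) and premise 5, O(sanitize_area → purge_cache), we obtain O(purge_cache).
The contrapositive of premise 8 (O(~approve_backup → ~purge_cache)) is O(purge_cache → approve_backup), and O(purge_cache) is already established, so O(approve_backup).
The contrapositive of premise 3 (O(hold_funds → ~approve_backup)) is O(approve_backup → ~hold_funds), and O(approve_backup) is already established, so O(~hold_funds).
With premise 4, O(~hold_funds → retain_summons), the K-axiom yields O(retain_summons).
The contrapositive of premise 6 (O(anonymize_minutes → ~retain_summons)) is O(retain_summons → ~anonymize_minutes), and O(retain_summons) is already established, so O(~anonymize_minutes).
Premise 9 is O(~rotate_keys → anonymize_minutes); contrapositively O(~anonymize_minutes → rotate_keys). Since O(~anonymize_minutes) holds, K gives O(rotate_keys).
So O(rotate_keys) holds — rotate_keys is obligatory. None of the other listed options is made obligatory by any chain of premises.

rotate_keys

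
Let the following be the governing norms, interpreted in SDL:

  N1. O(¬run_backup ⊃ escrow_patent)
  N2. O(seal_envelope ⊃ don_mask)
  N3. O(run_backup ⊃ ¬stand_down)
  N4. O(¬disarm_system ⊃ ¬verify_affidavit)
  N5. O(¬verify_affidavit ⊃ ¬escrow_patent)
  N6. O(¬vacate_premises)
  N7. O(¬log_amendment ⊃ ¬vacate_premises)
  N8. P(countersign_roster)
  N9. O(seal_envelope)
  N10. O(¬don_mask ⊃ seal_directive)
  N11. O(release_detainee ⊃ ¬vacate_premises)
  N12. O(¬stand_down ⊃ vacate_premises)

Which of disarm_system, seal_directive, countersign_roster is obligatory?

disarm_system

Premise 6 gives O(¬vacate_premises).
Premise 12 is O(¬stand_down ⊃ vacate_premises); contrapositively O(¬vacate_premises ⊃ stand_down). Since O(¬vacate_premises) holds, K gives O(stand_down).
Premise 3, O(run_backup ⊃ ¬stand_down), contraposes to O(stand_down ⊃ ¬run_backup); with O(stand_down) we get O(¬run_backup).
From O(¬run_backup) and premise 1, O(¬run_backup ⊃ escrow_patent), we obtain O(escrow_patent).
The contrapositive of premise 5 (O(¬verify_affidavit ⊃ ¬escrow_patent)) is O(escrow_patent ⊃ verify_affidavit), and O(escrow_patent) is already established, so O(verify_affidavit).
The contrapositive of premise 4 (O(¬disarm_system ⊃ ¬verify_affidavit)) is O(verify_affidavit ⊃ disarm_system), and O(verify_affidavit) is already established, so O(disarm_system).
So O(disarm_system) holds — disarm_system is obligatory. None of the other listed options is made obligatory by any chain of premises.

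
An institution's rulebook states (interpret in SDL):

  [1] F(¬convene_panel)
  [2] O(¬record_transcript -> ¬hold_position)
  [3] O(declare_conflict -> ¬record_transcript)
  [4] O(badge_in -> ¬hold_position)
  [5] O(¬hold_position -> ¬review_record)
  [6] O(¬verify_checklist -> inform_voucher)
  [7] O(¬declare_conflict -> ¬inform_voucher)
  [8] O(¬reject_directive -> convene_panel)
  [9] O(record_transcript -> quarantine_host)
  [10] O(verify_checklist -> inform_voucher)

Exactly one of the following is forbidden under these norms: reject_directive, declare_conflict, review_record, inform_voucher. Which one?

review_record

Premises 6 and 10 are O(¬verify_checklist -> inform_voucher) and O(verify_checklist -> inform_voucher); every ideal world satisfies ¬verify_checklist or verify_checklist, so in either case inform_voucher holds — hence O(inform_voucher).
Premise 7, O(¬declare_conflict -> ¬inform_voucher), contraposes to O(inform_voucher -> declare_conflict); with O(inform_voucher) we get O(declare_conflict).
Applying K to premise 3 (O(declare_conflict -> ¬record_transcript)) and O(declare_conflict) yields O(¬record_transcript).
Applying K to premise 2 (O(¬record_transcript -> ¬hold_position)) and O(¬record_transcript) yields O(¬hold_position).
Applying K to premise 5 (O(¬hold_position -> ¬review_record)) and O(¬hold_position) yields O(¬review_record).
So O(¬review_record) holds, i.e. review_record is forbidden. None of the other listed options is forbidden under the premises.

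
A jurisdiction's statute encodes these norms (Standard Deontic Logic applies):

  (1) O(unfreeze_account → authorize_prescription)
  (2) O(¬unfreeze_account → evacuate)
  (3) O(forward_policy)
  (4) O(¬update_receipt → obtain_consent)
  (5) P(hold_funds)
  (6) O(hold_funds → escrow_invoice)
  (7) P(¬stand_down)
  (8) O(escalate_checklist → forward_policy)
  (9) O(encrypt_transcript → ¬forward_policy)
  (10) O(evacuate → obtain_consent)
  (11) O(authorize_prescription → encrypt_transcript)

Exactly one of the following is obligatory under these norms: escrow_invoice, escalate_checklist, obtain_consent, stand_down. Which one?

From premise 3 we have O(forward_policy).
The contrapositive of premise 9 (O(encrypt_transcript → ¬forward_policy)) is O(forward_policy → ¬encrypt_transcript), and O(forward_policy) is already established, so O(¬encrypt_transcript).
Premise 11, O(authorize_prescription → encrypt_transcript), contraposes to O(¬encrypt_transcript → ¬authorize_prescription); with O(¬encrypt_transcript) we get O(¬authorize_prescription).
Premise 1 is O(unfreeze_account → authorize_prescription); contrapositively O(¬authorize_prescription → ¬unfreeze_account). Since O(¬authorize_prescription) holds, K gives O(¬unfreeze_account).
Premise 2 is O(¬unfreeze_account → evacuate); since O(¬unfreeze_account), deontic closure gives O(evacuate).
From O(evacuate) and premise 10, O(evacuate → obtain_consent), we obtain O(obtain_consent).
So O(obtain_consent) holds — obtain_consent is obligatory. None of the other listed options is made obligatory by any chain of premises.

obtain_consent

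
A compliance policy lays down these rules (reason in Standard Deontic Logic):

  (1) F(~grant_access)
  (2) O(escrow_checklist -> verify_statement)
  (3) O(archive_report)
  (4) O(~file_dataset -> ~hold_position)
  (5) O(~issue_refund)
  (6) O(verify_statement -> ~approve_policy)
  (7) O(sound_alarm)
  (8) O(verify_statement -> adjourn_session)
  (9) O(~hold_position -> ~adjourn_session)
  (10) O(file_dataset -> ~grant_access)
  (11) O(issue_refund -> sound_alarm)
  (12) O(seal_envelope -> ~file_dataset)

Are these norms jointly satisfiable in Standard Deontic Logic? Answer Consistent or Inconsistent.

Premise 11 is O(issue_refund -> sound_alarm); even if O(sound_alarm) held, inferring O(issue_refund) would be affirming the consequent — invalid.
So O(issue_refund) is not derivable, and the apparent clash with O(~issue_refund) does not arise.
A world satisfying every obligation exists (e.g. adjourn_session=false, approve_policy=false, archive_report=true, escrow_checklist=false, file_dataset=false, grant_access=true, hold_position=false, issue_refund=false, seal_envelope=false, sound_alarm=true, verify_statement=false); no atom is both obligatory and forbidden, so the set is consistent.

Consistent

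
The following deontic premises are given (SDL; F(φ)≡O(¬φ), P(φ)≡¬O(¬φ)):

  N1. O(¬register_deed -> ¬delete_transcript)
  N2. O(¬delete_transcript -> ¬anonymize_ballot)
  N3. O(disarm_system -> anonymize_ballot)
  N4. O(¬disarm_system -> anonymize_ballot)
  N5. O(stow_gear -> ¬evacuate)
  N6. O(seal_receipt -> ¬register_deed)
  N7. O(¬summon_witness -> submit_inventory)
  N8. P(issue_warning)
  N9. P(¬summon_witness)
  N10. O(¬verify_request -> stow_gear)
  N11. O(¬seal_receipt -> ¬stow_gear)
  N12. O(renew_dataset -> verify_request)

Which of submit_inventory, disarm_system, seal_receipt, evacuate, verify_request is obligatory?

By case analysis on disarm_system: premise 3 gives O(disarm_system -> anonymize_ballot) and premise 4 gives O(¬disarm_system -> anonymize_ballot), so O(anonymize_ballot) either way.
Premise 2, O(¬delete_transcript -> ¬anonymize_ballot), contraposes to O(anonymize_ballot -> delete_transcript); with O(anonymize_ballot) we get O(delete_transcript).
Premise 1, O(¬register_deed -> ¬delete_transcript), contraposes to O(delete_transcript -> register_deed); with O(delete_transcript) we get O(register_deed).
Premise 6 is O(seal_receipt -> ¬register_deed); contrapositively O(register_deed -> ¬seal_receipt). Since O(register_deed) holds, K gives O(¬seal_receipt).
With premise 11, O(¬seal_receipt -> ¬stow_gear), the K-axiom yields O(¬stow_gear).
Premise 10 is O(¬verify_request -> stow_gear); contrapositively O(¬stow_gear -> verify_request). Since O(¬stow_gear) holds, K gives O(verify_request).
So O(verify_request) holds — verify_request is obligatory. None of the other listed options is made obligatory by any chain of premises.

verify_request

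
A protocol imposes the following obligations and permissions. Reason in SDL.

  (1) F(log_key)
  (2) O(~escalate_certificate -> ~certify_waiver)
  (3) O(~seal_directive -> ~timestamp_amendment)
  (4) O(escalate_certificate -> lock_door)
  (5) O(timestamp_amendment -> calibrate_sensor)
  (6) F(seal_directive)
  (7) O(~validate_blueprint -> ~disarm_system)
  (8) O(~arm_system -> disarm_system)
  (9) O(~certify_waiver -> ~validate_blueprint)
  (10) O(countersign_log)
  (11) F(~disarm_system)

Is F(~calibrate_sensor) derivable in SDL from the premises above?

No

Premise 5 is O(timestamp_amendment -> calibrate_sensor), but O(timestamp_amendment) is not derivable from the premises, so it does not yield O(calibrate_sensor).
No other premise forces O(calibrate_sensor). An ideal world satisfying every premise can still have ~calibrate_sensor true, so F(~calibrate_sensor) is not derivable.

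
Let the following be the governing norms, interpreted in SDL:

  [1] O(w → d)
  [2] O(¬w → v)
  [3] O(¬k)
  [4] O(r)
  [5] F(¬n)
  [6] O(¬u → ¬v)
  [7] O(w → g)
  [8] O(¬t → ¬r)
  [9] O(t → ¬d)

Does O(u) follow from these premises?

Yes

Premise 4 states O(r) outright.
Premise 8, O(¬t → ¬r), contraposes to O(r → t); with O(r) we get O(t).
From O(t) and premise 9, O(t → ¬d), we obtain O(¬d).
Premise 1 is O(w → d); contrapositively O(¬d → ¬w). Since O(¬d) holds, K gives O(¬w).
Premise 2 is O(¬w → v); since O(¬w), deontic closure gives O(v).
Premise 6, O(¬u → ¬v), contraposes to O(v → u); with O(v) we get O(u).
Premises 3, 5, 7 do not contribute to this derivation.
So O(u) follows.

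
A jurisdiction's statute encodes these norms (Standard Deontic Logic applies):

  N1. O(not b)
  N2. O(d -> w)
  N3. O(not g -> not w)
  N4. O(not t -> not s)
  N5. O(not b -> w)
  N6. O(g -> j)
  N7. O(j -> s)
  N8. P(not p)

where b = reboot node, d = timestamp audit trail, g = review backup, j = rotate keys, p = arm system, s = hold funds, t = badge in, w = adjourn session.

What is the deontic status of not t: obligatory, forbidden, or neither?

Premise 1 gives O(not b).
With premise 5, O(not b -> w), the K-axiom yields O(w).
The contrapositive of premise 3 (O(not g -> not w)) is O(w -> g), and O(w) is already established, so O(g).
Premise 6 is O(g -> j); since O(g), deontic closure gives O(j).
From O(j) and premise 7, O(j -> s), we obtain O(s).
Premise 4, O(not t -> not s), contraposes to O(s -> t); with O(s) we get O(t).
Premises 2, 8 do not contribute to this derivation.
Thus O(t), which is F(not t): not t is forbidden.

Forbidden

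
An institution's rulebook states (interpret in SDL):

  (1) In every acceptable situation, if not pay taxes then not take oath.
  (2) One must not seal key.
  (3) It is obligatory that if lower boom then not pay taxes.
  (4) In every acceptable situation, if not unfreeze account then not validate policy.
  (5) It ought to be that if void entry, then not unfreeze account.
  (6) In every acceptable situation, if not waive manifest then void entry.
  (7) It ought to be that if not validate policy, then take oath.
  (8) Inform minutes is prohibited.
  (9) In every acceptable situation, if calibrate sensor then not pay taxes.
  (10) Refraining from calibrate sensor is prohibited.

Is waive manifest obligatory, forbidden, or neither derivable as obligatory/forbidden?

Premise 10 is F(¬calibrate_sensor), i.e. O(calibrate_sensor).
Applying K to premise 9 (O(calibrate_sensor → ¬pay_taxes)) and O(calibrate_sensor) yields O(¬pay_taxes).
Applying K to premise 1 (O(¬pay_taxes → ¬take_oath)) and O(¬pay_taxes) yields O(¬take_oath).
Premise 7, O(¬validate_policy → take_oath), contraposes to O(¬take_oath → validate_policy); with O(¬take_oath) we get O(validate_policy).
Premise 4, O(¬unfreeze_account → ¬validate_policy), contraposes to O(validate_policy → unfreeze_account); with O(validate_policy) we get O(unfreeze_account).
Premise 5 is O(void_entry → ¬unfreeze_account); contrapositively O(unfreeze_account → ¬void_entry). Since O(unfreeze_account) holds, K gives O(¬void_entry).
Premise 6, O(¬waive_manifest → void_entry), contraposes to O(¬void_entry → waive_manifest); with O(¬void_entry) we get O(waive_manifest).
Premises 2, 3, 8 do not contribute to this derivation.
Hence waive_manifest is obligatory.

Obligatory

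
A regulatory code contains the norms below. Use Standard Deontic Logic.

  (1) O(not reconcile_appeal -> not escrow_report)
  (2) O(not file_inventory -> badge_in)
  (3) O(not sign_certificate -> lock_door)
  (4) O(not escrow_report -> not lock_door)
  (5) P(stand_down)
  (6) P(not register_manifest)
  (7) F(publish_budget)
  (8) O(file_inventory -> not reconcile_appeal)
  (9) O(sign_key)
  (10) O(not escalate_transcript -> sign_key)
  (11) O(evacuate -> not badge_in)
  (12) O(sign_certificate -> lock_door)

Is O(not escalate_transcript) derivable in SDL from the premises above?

No

Premise 10 is O(not escalate_transcript -> sign_key); even if O(sign_key) held, inferring O(not escalate_transcript) would be affirming the consequent — invalid.
No other premise forces O(not escalate_transcript). An ideal world satisfying every premise can still have not escalate_transcript false, so O(not escalate_transcript) is not derivable.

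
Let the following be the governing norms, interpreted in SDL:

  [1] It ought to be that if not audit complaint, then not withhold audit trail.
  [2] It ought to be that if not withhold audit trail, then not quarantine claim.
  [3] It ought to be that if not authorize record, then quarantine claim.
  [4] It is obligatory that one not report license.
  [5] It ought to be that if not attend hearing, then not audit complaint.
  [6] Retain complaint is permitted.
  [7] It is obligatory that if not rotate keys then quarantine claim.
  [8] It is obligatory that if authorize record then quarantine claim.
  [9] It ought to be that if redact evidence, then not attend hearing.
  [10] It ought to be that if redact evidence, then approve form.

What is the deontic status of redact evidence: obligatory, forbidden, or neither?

Forbidden

Premises 8 and 3 are O(authorize_record → quarantine_claim) and O(¬authorize_record → quarantine_claim); every ideal world satisfies authorize_record or ¬authorize_record, so in either case quarantine_claim holds — hence O(quarantine_claim).
Premise 2 is O(¬withhold_audit_trail → ¬quarantine_claim); contrapositively O(quarantine_claim → withhold_audit_trail). Since O(quarantine_claim) holds, K gives O(withhold_audit_trail).
The contrapositive of premise 1 (O(¬audit_complaint → ¬withhold_audit_trail)) is O(withhold_audit_trail → audit_complaint), and O(withhold_audit_trail) is already established, so O(audit_complaint).
Premise 5, O(¬attend_hearing → ¬audit_complaint), contraposes to O(audit_complaint → attend_hearing); with O(audit_complaint) we get O(attend_hearing).
Premise 9 is O(redact_evidence → ¬attend_hearing); contrapositively O(attend_hearing → ¬redact_evidence). Since O(attend_hearing) holds, K gives O(¬redact_evidence).
Premises 4, 6, 7, 10 do not contribute to this derivation.
Thus O(¬redact_evidence), which is F(redact_evidence): redact_evidence is forbidden.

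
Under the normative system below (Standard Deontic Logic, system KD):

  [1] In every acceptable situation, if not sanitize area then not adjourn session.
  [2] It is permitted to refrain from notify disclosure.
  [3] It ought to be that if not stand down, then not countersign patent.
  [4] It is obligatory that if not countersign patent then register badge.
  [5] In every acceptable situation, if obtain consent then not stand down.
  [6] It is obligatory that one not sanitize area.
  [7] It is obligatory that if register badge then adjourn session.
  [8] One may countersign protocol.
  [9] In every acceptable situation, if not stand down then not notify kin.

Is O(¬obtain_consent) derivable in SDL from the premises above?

Premise 6 states O(¬sanitize_area) outright.
With premise 1, O(¬sanitize_area → ¬adjourn_session), the K-axiom yields O(¬adjourn_session).
Premise 7 is O(register_badge → adjourn_session); contrapositively O(¬adjourn_session → ¬register_badge). Since O(¬adjourn_session) holds, K gives O(¬register_badge).
The contrapositive of premise 4 (O(¬countersign_patent → register_badge)) is O(¬register_badge → countersign_patent), and O(¬register_badge) is already established, so O(countersign_patent).
Premise 3, O(¬stand_down → ¬countersign_patent), contraposes to O(countersign_patent → stand_down); with O(countersign_patent) we get O(stand_down).
Premise 5 is O(obtain_consent → ¬stand_down); contrapositively O(stand_down → ¬obtain_consent). Since O(stand_down) holds, K gives O(¬obtain_consent).
Premises 2, 8, 9 do not contribute to this derivation.
So O(¬obtain_consent) follows.

Yes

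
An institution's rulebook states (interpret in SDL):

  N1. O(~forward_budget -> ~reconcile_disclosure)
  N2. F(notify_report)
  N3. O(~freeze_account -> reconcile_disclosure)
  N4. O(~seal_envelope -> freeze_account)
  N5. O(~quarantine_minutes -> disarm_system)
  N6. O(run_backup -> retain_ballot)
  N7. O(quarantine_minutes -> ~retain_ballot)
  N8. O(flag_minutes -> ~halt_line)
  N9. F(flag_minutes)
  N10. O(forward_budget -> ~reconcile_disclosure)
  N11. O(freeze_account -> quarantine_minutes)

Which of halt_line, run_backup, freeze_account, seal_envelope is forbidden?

run_backup

Premises 1 and 10 cover both cases: O(~forward_budget -> ~reconcile_disclosure) and O(forward_budget -> ~reconcile_disclosure). Since ~forward_budget ∨ forward_budget is a tautology, O(~reconcile_disclosure) follows.
The contrapositive of premise 3 (O(~freeze_account -> reconcile_disclosure)) is O(~reconcile_disclosure -> freeze_account), and O(~reconcile_disclosure) is already established, so O(freeze_account).
From O(freeze_account) and premise 11, O(freeze_account -> quarantine_minutes), we obtain O(quarantine_minutes).
From O(quarantine_minutes) and premise 7, O(quarantine_minutes -> ~retain_ballot), we obtain O(~retain_ballot).
The contrapositive of premise 6 (O(run_backup -> retain_ballot)) is O(~retain_ballot -> ~run_backup), and O(~retain_ballot) is already established, so O(~run_backup).
So O(~run_backup) holds, i.e. run_backup is forbidden. None of the other listed options is forbidden under the premises.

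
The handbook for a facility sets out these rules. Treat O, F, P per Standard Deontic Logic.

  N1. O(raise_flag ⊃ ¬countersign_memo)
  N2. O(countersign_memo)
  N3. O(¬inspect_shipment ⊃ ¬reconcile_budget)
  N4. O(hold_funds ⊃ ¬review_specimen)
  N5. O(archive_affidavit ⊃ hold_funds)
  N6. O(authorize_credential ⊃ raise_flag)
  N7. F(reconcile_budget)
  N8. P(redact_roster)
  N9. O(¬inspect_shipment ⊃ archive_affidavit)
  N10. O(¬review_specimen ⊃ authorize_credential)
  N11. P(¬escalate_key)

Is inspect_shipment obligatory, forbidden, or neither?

Obligatory

Premise 2 states O(countersign_memo) outright.
Premise 1, O(raise_flag ⊃ ¬countersign_memo), contraposes to O(countersign_memo ⊃ ¬raise_flag); with O(countersign_memo) we get O(¬raise_flag).
The contrapositive of premise 6 (O(authorize_credential ⊃ raise_flag)) is O(¬raise_flag ⊃ ¬authorize_credential), and O(¬raise_flag) is already established, so O(¬authorize_credential).
Premise 10, O(¬review_specimen ⊃ authorize_credential), contraposes to O(¬authorize_credential ⊃ review_specimen); with O(¬authorize_credential) we get O(review_specimen).
Premise 4, O(hold_funds ⊃ ¬review_specimen), contraposes to O(review_specimen ⊃ ¬hold_funds); with O(review_specimen) we get O(¬hold_funds).
Premise 5 is O(archive_affidavit ⊃ hold_funds); contrapositively O(¬hold_funds ⊃ ¬archive_affidavit). Since O(¬hold_funds) holds, K gives O(¬archive_affidavit).
The contrapositive of premise 9 (O(¬inspect_shipment ⊃ archive_affidavit)) is O(¬archive_affidavit ⊃ inspect_shipment), and O(¬archive_affidavit) is already established, so O(inspect_shipment).
Premises 3, 7, 8, 11 do not contribute to this derivation.
Hence inspect_shipment is obligatory.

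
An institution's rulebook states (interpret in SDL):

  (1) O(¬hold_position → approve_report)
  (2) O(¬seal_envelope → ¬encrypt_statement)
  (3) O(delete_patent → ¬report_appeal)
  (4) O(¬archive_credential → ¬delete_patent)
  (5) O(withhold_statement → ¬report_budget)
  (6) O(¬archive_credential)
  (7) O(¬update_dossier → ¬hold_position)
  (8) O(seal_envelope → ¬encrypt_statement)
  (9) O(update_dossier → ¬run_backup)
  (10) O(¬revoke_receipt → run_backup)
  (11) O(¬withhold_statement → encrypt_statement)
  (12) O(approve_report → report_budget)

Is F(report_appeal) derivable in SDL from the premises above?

Premise 3 is O(delete_patent → ¬report_appeal), but O(delete_patent) is not derivable from the premises, so it does not yield O(¬report_appeal).
No other premise forces O(¬report_appeal). An ideal world satisfying every premise can still have report_appeal true, so F(report_appeal) is not derivable.

No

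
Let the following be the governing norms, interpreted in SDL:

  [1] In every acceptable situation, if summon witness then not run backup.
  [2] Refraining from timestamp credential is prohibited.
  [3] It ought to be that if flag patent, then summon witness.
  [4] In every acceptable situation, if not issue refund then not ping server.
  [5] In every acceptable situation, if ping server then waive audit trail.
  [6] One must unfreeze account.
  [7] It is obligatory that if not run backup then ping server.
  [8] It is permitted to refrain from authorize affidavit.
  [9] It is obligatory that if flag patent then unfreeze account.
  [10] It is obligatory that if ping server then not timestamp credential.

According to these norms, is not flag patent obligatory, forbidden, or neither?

Obligatory

Premise 2, F(¬timestamp_credential), is equivalent to O(timestamp_credential).
Premise 10 is O(ping_server → ¬timestamp_credential); contrapositively O(timestamp_credential → ¬ping_server). Since O(timestamp_credential) holds, K gives O(¬ping_server).
Premise 7, O(¬run_backup → ping_server), contraposes to O(¬ping_server → run_backup); with O(¬ping_server) we get O(run_backup).
Premise 1, O(summon_witness → ¬run_backup), contraposes to O(run_backup → ¬summon_witness); with O(run_backup) we get O(¬summon_witness).
Premise 3 is O(flag_patent → summon_witness); contrapositively O(¬summon_witness → ¬flag_patent). Since O(¬summon_witness) holds, K gives O(¬flag_patent).
Premises 4, 5, 6, 8, 9 do not contribute to this derivation.
Hence ¬flag_patent is obligatory.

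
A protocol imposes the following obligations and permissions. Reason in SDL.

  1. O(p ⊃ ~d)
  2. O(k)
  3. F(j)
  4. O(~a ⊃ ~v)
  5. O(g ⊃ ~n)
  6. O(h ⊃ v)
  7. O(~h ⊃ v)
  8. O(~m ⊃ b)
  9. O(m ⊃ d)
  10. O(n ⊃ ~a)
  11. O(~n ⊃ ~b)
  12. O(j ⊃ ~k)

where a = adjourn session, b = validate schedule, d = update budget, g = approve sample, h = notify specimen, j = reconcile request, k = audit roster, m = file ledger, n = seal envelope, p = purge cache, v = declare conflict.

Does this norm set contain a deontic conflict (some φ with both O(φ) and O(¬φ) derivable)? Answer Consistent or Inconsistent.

Premise 12 is O(j ⊃ ~k), but O(j) is not derivable from the premises, so it does not yield O(~k).
So O(~k) is not derivable, and the apparent clash with O(k) does not arise.
A world satisfying every obligation exists (e.g. a=true, b=false, d=true, g=false, h=false, j=false, k=true, m=true, n=false, p=false, v=true); no atom is both obligatory and forbidden, so the set is consistent.

Consistent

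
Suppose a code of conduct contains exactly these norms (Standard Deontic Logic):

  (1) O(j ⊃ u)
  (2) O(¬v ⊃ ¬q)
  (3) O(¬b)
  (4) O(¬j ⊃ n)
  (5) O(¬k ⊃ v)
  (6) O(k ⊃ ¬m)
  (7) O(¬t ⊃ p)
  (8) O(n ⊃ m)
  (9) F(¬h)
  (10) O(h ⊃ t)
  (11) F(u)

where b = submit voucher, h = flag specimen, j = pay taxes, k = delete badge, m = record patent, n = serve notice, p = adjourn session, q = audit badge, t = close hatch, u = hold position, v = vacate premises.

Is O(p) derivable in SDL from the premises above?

Premise 7 is O(¬t ⊃ p), but O(¬t) is not derivable from the premises, so it does not yield O(p).
No other premise forces O(p). An ideal world satisfying every premise can still have p false, so O(p) is not derivable.

No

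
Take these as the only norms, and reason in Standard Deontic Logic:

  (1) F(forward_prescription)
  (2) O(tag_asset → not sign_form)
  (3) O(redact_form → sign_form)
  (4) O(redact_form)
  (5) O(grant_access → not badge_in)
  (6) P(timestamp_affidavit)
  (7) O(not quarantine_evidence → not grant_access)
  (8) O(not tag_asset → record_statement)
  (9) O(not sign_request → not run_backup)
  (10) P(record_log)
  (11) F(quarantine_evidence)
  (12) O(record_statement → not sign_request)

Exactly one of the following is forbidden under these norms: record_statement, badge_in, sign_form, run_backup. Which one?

run_backup

Premise 4 states O(redact_form) outright.
Applying K to premise 3 (O(redact_form → sign_form)) and O(redact_form) yields O(sign_form).
Premise 2 is O(tag_asset → not sign_form); contrapositively O(sign_form → not tag_asset). Since O(sign_form) holds, K gives O(not tag_asset).
With premise 8, O(not tag_asset → record_statement), the K-axiom yields O(record_statement).
Premise 12 is O(record_statement → not sign_request); since O(record_statement), deontic closure gives O(not sign_request).
Applying K to premise 9 (O(not sign_request → not run_backup)) and O(not sign_request) yields O(not run_backup).
So O(not run_backup) holds, i.e. run_backup is forbidden. None of the other listed options is forbidden under the premises.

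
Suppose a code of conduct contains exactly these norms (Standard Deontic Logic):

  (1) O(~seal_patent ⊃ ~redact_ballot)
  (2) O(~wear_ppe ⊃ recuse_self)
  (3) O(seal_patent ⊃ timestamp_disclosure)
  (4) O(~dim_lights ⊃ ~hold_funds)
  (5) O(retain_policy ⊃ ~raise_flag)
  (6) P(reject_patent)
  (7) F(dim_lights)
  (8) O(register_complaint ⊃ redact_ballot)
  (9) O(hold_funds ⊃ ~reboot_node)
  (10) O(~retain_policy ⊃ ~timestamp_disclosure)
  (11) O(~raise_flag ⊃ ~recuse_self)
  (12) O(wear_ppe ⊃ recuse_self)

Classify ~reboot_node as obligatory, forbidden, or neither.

Neither

Premise 9 is O(hold_funds ⊃ ~reboot_node), but O(hold_funds) is not derivable from the premises, so it does not yield O(~reboot_node).
No premise or chain of K-axiom applications forces O(~reboot_node), and none forces O(reboot_node). So ~reboot_node is neither obligatory nor forbidden under these norms.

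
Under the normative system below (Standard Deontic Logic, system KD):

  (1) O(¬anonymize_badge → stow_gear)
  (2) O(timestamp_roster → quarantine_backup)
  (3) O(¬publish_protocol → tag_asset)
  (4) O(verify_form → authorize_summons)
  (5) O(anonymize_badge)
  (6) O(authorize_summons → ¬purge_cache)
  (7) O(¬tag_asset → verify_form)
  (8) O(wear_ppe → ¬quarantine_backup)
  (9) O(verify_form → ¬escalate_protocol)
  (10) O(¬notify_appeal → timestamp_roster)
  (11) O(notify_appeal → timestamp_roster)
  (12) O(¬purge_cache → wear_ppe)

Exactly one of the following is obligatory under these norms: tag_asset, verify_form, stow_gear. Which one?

By case analysis on ¬notify_appeal: premise 10 gives O(¬notify_appeal → timestamp_roster) and premise 11 gives O(notify_appeal → timestamp_roster), so O(timestamp_roster) either way.
Premise 2 is O(timestamp_roster → quarantine_backup); since O(timestamp_roster), deontic closure gives O(quarantine_backup).
The contrapositive of premise 8 (O(wear_ppe → ¬quarantine_backup)) is O(quarantine_backup → ¬wear_ppe), and O(quarantine_backup) is already established, so O(¬wear_ppe).
Premise 12 is O(¬purge_cache → wear_ppe); contrapositively O(¬wear_ppe → purge_cache). Since O(¬wear_ppe) holds, K gives O(purge_cache).
Premise 6, O(authorize_summons → ¬purge_cache), contraposes to O(purge_cache → ¬authorize_summons); with O(purge_cache) we get O(¬authorize_summons).
Premise 4, O(verify_form → authorize_summons), contraposes to O(¬authorize_summons → ¬verify_form); with O(¬authorize_summons) we get O(¬verify_form).
The contrapositive of premise 7 (O(¬tag_asset → verify_form)) is O(¬verify_form → tag_asset), and O(¬verify_form) is already established, so O(tag_asset).
So O(tag_asset) holds — tag_asset is obligatory. None of the other listed options is made obligatory by any chain of premises.

tag_asset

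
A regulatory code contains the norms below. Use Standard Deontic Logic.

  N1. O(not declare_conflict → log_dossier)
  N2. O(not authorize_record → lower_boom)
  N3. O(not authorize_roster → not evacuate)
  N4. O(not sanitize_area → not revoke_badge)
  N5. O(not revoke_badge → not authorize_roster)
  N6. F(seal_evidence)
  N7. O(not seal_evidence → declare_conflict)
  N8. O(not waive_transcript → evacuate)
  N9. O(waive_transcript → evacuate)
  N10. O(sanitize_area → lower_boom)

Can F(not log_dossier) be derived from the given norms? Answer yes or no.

No

Premise 1 is O(not declare_conflict → log_dossier), but O(not declare_conflict) is not derivable from the premises, so it does not yield O(log_dossier).
No other premise forces O(log_dossier). An ideal world satisfying every premise can still have not log_dossier true, so F(not log_dossier) is not derivable.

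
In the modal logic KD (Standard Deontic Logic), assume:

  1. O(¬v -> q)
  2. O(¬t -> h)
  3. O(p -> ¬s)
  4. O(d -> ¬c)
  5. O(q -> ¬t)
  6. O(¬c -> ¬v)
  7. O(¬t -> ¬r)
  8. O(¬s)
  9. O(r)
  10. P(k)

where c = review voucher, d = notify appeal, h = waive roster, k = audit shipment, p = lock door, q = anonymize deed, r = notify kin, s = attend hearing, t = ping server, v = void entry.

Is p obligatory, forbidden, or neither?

Premise 3 is O(p -> ¬s); even if O(¬s) held, inferring O(p) would be affirming the consequent — invalid.
No premise or chain of K-axiom applications forces O(p), and none forces O(¬p). So p is neither obligatory nor forbidden under these norms.

Neither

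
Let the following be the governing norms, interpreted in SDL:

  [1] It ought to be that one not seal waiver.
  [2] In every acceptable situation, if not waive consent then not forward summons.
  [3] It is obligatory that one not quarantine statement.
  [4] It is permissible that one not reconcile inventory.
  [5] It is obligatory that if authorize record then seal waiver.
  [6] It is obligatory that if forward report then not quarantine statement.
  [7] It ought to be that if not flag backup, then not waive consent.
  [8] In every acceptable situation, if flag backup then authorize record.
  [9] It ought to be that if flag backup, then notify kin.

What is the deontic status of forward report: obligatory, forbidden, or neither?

Premise 6 is O(forward_report → ¬quarantine_statement); even if O(¬quarantine_statement) held, inferring O(forward_report) would be affirming the consequent — invalid.
No premise or chain of K-axiom applications forces O(forward_report), and none forces O(¬forward_report). So forward_report is neither obligatory nor forbidden under these norms.

Neither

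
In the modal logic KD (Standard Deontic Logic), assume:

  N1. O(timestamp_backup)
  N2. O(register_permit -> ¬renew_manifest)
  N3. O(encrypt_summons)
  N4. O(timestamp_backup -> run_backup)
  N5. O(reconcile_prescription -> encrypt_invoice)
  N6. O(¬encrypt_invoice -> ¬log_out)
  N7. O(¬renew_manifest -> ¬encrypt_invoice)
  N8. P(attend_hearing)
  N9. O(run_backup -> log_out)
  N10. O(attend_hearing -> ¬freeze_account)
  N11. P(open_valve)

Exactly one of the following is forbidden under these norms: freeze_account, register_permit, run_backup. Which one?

Premise 1 states O(timestamp_backup) outright.
With premise 4, O(timestamp_backup -> run_backup), the K-axiom yields O(run_backup).
Premise 9 is O(run_backup -> log_out); since O(run_backup), deontic closure gives O(log_out).
Premise 6, O(¬encrypt_invoice -> ¬log_out), contraposes to O(log_out -> encrypt_invoice); with O(log_out) we get O(encrypt_invoice).
Premise 7 is O(¬renew_manifest -> ¬encrypt_invoice); contrapositively O(encrypt_invoice -> renew_manifest). Since O(encrypt_invoice) holds, K gives O(renew_manifest).
Premise 2 is O(register_permit -> ¬renew_manifest); contrapositively O(renew_manifest -> ¬register_permit). Since O(renew_manifest) holds, K gives O(¬register_permit).
So O(¬register_permit) holds, i.e. register_permit is forbidden. None of the other listed options is forbidden under the premises.

register_permit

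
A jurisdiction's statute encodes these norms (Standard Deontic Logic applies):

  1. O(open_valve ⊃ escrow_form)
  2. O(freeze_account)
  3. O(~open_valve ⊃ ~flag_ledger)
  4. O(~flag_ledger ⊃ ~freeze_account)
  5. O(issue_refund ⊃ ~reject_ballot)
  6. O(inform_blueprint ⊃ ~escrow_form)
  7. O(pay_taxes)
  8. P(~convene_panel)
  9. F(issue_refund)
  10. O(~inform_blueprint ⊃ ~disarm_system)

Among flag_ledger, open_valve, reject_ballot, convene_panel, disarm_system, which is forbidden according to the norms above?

Premise 2 gives O(freeze_account).
The contrapositive of premise 4 (O(~flag_ledger ⊃ ~freeze_account)) is O(freeze_account ⊃ flag_ledger), and O(freeze_account) is already established, so O(flag_ledger).
Premise 3, O(~open_valve ⊃ ~flag_ledger), contraposes to O(flag_ledger ⊃ open_valve); with O(flag_ledger) we get O(open_valve).
With premise 1, O(open_valve ⊃ escrow_form), the K-axiom yields O(escrow_form).
Premise 6, O(inform_blueprint ⊃ ~escrow_form), contraposes to O(escrow_form ⊃ ~inform_blueprint); with O(escrow_form) we get O(~inform_blueprint).
With premise 10, O(~inform_blueprint ⊃ ~disarm_system), the K-axiom yields O(~disarm_system).
So O(~disarm_system) holds, i.e. disarm_system is forbidden. None of the other listed options is forbidden under the premises.

disarm_system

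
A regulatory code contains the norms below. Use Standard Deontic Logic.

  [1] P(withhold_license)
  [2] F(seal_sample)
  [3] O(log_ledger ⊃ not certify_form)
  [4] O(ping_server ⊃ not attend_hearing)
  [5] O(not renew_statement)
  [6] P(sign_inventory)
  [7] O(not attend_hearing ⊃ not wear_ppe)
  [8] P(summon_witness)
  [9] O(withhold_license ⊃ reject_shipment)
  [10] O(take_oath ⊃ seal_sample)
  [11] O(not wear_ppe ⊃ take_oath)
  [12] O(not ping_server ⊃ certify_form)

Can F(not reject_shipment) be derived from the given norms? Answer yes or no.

Premise 9 is O(withhold_license ⊃ reject_shipment), but O(withhold_license) is not derivable from the premises (the permission P(withhold_license) asserts only not O(not withhold_license), not O(withhold_license)), so it does not yield O(reject_shipment).
No other premise forces O(reject_shipment). An ideal world satisfying every premise can still have not reject_shipment true, so F(not reject_shipment) is not derivable.

No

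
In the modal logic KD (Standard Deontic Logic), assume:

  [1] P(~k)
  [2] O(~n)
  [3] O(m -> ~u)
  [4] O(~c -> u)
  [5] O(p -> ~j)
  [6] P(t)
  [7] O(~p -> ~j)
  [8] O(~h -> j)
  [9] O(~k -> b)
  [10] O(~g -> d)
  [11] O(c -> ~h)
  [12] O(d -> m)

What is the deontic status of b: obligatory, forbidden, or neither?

Neither

Premise 9 is O(~k -> b), but O(~k) is not derivable from the premises (the permission P(~k) asserts only ~O(k), not O(~k)), so it does not yield O(b).
No premise or chain of K-axiom applications forces O(b), and none forces O(~b). So b is neither obligatory nor forbidden under these norms.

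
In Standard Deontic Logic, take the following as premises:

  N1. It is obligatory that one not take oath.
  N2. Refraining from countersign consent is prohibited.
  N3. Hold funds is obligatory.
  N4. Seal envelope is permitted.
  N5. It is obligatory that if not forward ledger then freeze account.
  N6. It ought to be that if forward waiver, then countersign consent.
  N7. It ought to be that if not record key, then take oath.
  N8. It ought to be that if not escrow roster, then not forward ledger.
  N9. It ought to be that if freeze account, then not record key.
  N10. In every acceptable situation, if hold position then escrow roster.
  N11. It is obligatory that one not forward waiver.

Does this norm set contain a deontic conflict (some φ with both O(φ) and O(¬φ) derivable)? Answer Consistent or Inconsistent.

Premise 6 is O(forward_waiver → countersign_consent); even if O(countersign_consent) held, inferring O(forward_waiver) would be affirming the consequent — invalid.
So O(forward_waiver) is not derivable, and the apparent clash with O(¬forward_waiver) does not arise.
A world satisfying every obligation exists (e.g. countersign_consent=true, escrow_roster=true, forward_ledger=true, forward_waiver=false, freeze_account=false, hold_funds=true, hold_position=false, record_key=true, seal_envelope=false, take_oath=false); no atom is both obligatory and forbidden, so the set is consistent.

Consistent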